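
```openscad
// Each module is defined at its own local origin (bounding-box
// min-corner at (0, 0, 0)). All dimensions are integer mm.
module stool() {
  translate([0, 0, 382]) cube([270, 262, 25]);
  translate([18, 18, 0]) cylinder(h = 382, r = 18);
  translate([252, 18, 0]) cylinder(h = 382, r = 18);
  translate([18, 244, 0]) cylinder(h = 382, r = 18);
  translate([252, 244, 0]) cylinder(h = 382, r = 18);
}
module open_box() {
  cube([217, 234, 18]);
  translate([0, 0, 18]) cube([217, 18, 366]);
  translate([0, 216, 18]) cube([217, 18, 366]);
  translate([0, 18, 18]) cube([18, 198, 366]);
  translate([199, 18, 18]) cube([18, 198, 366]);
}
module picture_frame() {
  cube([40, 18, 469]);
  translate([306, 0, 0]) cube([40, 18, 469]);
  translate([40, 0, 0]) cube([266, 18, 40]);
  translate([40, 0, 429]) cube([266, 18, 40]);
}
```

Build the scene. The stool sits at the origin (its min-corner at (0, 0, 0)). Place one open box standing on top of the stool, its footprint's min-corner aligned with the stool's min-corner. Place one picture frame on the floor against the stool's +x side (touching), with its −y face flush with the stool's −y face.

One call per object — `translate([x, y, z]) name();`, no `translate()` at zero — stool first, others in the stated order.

stool();
translate([0, 0, 407]) open_box();
translate([270, 0, 0]) picture_frame();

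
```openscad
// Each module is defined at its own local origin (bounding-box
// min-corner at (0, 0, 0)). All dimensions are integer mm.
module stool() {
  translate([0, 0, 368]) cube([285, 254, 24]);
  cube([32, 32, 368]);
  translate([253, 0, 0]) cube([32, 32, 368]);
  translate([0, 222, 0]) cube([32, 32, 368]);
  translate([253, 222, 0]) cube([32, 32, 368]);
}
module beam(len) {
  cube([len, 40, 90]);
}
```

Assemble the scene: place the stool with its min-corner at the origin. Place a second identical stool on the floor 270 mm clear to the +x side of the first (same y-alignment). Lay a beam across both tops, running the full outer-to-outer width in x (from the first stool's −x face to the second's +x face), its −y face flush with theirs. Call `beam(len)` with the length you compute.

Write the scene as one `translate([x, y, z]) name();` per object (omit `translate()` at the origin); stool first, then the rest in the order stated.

stool();
translate([555, 0, 0]) stool();
translate([0, 0, 392]) beam(840);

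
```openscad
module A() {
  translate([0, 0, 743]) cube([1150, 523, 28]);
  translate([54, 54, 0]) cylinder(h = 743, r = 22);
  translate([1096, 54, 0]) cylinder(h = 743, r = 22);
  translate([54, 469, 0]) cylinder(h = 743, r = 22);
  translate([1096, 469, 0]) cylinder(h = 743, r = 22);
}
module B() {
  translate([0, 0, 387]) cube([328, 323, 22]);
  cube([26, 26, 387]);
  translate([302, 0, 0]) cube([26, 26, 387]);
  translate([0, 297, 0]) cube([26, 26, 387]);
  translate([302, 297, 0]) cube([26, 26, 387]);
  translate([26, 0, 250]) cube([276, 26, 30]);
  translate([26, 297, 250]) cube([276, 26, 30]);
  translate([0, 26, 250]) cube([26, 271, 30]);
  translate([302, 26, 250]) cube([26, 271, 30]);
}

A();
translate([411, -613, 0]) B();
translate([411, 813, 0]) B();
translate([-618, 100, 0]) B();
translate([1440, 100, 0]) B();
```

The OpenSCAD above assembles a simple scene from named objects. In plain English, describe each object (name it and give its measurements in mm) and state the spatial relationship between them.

A is a table: top 1150 mm (x) × 523 mm (y), 28 mm thick, upper face at z = 771 mm, on four round legs of 44 mm diameter, each leg's bounding box inset 32 mm from the nearest pair of top edges, running from z = 0 to the bottom of the top.

B is a four-legged stool. The seat is 328×323 mm, 22 mm thick, top at z = 409 mm. It stands on four square legs, each 26×26 mm in cross-section, from z = 0 to the seat underside, each flush with a corner of the seat. Four stretchers, 26 mm wide and 30 mm tall, connect adjacent legs with their undersides at z = 250 mm, each running between the inner faces of the legs it joins and aligned with the legs' outer faces on the other axis.

Four stools sit around the table at the −y, +y, −x, +x sides.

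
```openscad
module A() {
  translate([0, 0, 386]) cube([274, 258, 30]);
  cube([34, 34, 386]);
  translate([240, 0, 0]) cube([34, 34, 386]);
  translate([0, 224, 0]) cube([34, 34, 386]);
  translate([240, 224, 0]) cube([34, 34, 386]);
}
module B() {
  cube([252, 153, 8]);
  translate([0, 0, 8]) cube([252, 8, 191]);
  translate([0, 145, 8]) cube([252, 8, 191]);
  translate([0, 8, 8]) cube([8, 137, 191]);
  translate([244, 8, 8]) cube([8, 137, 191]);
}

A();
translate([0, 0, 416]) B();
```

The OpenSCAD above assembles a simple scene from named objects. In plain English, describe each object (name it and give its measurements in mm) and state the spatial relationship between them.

A is a four-legged stool. The seat is 274×258 mm, 30 mm thick, top at z = 416 mm. It stands on four square legs, each 34×34 mm in cross-section, from z = 0 to the seat underside, each flush with a corner of the seat.

B is an open storage box with external size 252×153×199 mm and wall thickness 8 mm (the base is also 8 mm thick). The base covers the whole footprint; the four walls stand on the base, with the y-facing walls full-width and the x-facing walls fitting between their inner faces.

The open box is on top of the stool.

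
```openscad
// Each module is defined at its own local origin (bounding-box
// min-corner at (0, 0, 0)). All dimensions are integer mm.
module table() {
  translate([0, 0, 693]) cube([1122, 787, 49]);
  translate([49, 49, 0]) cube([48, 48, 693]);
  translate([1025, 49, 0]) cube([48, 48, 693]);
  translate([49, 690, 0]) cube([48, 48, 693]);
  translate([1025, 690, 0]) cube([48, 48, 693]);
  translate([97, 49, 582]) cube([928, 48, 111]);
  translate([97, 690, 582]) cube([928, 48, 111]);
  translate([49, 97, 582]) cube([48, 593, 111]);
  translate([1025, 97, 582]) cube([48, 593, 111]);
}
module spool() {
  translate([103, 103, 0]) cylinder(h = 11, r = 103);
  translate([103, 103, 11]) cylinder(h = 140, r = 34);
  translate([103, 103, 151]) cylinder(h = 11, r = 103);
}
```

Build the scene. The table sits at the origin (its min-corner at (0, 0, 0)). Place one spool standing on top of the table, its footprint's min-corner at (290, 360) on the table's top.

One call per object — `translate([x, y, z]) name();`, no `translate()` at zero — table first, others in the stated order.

table();
translate([290, 360, 742]) spool();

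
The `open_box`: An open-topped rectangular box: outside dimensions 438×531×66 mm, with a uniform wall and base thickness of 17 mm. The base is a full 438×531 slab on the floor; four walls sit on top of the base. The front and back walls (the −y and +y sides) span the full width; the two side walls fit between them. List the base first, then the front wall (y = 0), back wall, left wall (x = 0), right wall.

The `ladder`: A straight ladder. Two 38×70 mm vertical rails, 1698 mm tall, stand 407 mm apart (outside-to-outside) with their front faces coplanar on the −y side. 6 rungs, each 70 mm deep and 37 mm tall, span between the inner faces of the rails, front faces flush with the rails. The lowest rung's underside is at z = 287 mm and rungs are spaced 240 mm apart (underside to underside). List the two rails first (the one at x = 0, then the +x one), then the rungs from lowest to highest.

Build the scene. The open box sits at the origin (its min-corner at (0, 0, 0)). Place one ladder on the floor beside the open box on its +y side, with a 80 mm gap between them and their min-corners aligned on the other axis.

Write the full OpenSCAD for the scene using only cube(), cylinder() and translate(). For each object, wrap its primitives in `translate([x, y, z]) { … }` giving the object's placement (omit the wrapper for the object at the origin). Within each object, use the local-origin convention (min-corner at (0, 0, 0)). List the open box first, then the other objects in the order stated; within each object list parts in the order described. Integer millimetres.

cube([438, 531, 17]);
translate([0, 0, 17]) cube([438, 17, 49]);
translate([0, 514, 17]) cube([438, 17, 49]);
translate([0, 17, 17]) cube([17, 497, 49]);
translate([421, 17, 17]) cube([17, 497, 49]);
translate([0, 611, 0]) {
  cube([38, 70, 1698]);
  translate([369, 0, 0]) cube([38, 70, 1698]);
  translate([38, 0, 287]) cube([331, 70, 37]);
  translate([38, 0, 527]) cube([331, 70, 37]);
  translate([38, 0, 767]) cube([331, 70, 37]);
  translate([38, 0, 1007]) cube([331, 70, 37]);
  translate([38, 0, 1247]) cube([331, 70, 37]);
  translate([38, 0, 1487]) cube([331, 70, 37]);
}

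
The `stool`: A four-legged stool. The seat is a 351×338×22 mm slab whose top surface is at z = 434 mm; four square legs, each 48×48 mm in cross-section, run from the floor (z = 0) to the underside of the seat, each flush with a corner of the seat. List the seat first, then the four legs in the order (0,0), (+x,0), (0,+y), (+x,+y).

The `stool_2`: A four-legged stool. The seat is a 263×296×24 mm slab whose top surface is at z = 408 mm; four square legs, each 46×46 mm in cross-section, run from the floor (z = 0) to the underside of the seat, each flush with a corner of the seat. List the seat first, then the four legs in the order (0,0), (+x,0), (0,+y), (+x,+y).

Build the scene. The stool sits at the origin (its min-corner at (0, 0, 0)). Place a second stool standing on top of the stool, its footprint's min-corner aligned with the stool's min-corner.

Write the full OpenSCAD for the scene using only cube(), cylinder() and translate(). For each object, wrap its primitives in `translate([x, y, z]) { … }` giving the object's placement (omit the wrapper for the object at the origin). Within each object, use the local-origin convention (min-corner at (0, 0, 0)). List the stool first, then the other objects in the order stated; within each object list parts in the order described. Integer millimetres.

translate([0, 0, 412]) cube([351, 338, 22]);
cube([48, 48, 412]);
translate([303, 0, 0]) cube([48, 48, 412]);
translate([0, 290, 0]) cube([48, 48, 412]);
translate([303, 290, 0]) cube([48, 48, 412]);
translate([0, 0, 434]) {
  translate([0, 0, 384]) cube([263, 296, 24]);
  cube([46, 46, 384]);
  translate([217, 0, 0]) cube([46, 46, 384]);
  translate([0, 250, 0]) cube([46, 46, 384]);
  translate([217, 250, 0]) cube([46, 46, 384]);
}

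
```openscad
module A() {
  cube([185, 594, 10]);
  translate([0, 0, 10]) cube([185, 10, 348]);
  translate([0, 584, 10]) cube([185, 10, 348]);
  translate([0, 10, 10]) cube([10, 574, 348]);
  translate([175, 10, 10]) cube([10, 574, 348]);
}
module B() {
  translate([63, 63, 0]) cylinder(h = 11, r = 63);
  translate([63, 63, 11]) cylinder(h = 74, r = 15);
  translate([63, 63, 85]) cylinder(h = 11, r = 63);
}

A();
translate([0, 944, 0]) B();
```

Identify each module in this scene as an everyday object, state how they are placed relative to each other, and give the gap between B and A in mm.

A is an open box. B is a spool. The spool is on the floor beside the open box on its +y side. The gap between the spool and the open box is 350 mm.

The spool's nearest face is 350 mm from the open box's +y face.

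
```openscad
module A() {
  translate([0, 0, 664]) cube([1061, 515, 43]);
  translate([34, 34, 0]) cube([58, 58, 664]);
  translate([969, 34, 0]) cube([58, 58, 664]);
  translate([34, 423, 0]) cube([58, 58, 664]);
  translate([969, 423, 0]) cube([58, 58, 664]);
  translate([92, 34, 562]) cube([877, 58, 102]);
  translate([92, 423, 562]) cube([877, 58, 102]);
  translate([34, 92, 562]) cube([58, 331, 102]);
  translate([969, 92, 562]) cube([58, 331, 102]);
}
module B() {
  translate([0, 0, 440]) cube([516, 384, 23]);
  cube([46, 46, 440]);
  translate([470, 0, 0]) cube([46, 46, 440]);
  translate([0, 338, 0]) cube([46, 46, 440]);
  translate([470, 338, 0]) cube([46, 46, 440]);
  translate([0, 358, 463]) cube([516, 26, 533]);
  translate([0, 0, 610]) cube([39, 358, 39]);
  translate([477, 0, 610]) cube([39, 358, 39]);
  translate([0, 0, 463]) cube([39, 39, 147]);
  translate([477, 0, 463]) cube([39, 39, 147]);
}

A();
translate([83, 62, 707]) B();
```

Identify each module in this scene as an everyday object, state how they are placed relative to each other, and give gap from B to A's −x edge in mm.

A is a table. B is a chair. The chair is on top of the table. The gap from the chair to the table's −x edge is 83 mm.

The chair's min-x is at 83; the table's min-x is 0; gap = 83 mm.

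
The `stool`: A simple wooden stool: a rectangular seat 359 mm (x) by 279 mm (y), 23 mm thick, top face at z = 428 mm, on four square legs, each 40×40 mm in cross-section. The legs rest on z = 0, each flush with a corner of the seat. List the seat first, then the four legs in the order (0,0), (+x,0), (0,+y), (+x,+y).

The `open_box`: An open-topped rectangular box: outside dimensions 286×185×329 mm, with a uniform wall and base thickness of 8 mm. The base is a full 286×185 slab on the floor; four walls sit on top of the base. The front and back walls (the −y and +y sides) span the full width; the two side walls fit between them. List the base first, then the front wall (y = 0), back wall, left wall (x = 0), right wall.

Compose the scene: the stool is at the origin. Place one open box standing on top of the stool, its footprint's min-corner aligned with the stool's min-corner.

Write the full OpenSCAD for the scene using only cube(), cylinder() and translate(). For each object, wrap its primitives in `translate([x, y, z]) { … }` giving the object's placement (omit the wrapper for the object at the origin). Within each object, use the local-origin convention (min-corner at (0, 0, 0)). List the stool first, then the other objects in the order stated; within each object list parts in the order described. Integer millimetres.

translate([0, 0, 405]) cube([359, 279, 23]);
cube([40, 40, 405]);
translate([319, 0, 0]) cube([40, 40, 405]);
translate([0, 239, 0]) cube([40, 40, 405]);
translate([319, 239, 0]) cube([40, 40, 405]);
translate([0, 0, 428]) {
  cube([286, 185, 8]);
  translate([0, 0, 8]) cube([286, 8, 321]);
  translate([0, 177, 8]) cube([286, 8, 321]);
  translate([0, 8, 8]) cube([8, 169, 321]);
  translate([278, 8, 8]) cube([8, 169, 321]);
}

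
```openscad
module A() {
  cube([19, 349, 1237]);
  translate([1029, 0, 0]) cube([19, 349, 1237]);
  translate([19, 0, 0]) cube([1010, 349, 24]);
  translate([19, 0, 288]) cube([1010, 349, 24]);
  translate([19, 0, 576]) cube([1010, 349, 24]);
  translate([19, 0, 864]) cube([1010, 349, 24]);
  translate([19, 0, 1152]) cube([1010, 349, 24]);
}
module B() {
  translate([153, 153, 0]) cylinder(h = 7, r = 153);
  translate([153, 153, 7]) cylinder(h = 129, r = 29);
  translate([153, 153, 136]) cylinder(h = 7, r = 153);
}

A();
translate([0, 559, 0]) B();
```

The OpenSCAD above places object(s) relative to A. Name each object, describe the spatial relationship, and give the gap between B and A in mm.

The spool's nearest face is 210 mm from the bookshelf's +y face.

A is a bookshelf. B is a spool. The spool is on the floor beside the bookshelf on its +y side. The gap between the spool and the bookshelf is 210 mm.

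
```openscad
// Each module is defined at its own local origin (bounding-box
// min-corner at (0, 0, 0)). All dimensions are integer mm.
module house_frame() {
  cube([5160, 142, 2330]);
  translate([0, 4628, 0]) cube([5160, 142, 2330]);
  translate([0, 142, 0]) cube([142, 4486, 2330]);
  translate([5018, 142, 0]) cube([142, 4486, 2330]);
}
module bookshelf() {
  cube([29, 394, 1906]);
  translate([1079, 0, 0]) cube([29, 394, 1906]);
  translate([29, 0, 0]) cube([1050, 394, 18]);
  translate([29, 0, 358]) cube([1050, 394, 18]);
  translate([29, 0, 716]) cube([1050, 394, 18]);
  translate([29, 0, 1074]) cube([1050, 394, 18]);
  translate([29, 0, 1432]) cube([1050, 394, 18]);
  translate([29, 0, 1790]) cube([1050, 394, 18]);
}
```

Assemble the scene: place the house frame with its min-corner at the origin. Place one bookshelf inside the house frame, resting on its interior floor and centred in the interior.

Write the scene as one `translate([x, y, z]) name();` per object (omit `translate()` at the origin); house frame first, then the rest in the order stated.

house_frame();
translate([2026, 2188, 0]) bookshelf();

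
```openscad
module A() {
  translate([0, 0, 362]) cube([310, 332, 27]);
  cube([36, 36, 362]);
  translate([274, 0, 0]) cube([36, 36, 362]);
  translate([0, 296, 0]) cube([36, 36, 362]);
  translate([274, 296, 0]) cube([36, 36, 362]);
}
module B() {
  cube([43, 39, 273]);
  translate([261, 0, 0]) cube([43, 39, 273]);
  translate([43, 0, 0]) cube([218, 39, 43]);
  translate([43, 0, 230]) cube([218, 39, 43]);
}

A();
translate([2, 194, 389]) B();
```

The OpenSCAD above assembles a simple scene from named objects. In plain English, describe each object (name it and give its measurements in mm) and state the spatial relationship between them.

A is a simple wooden stool: a rectangular seat 310 mm (x) by 332 mm (y), 27 mm thick, top face at z = 389 mm, on four square legs, each 36×36 mm in cross-section. The legs rest on z = 0, each flush with a corner of the seat.

B is a rectangular picture frame lying in the x–z plane (depth along y). The opening is 218 mm wide (x) by 187 mm tall (z), surrounded by a border 43 mm wide on all four sides. The frame is 39 mm deep and is made of two full-height vertical stiles with two horizontal rails fitted between them.

The picture frame is on top of the stool.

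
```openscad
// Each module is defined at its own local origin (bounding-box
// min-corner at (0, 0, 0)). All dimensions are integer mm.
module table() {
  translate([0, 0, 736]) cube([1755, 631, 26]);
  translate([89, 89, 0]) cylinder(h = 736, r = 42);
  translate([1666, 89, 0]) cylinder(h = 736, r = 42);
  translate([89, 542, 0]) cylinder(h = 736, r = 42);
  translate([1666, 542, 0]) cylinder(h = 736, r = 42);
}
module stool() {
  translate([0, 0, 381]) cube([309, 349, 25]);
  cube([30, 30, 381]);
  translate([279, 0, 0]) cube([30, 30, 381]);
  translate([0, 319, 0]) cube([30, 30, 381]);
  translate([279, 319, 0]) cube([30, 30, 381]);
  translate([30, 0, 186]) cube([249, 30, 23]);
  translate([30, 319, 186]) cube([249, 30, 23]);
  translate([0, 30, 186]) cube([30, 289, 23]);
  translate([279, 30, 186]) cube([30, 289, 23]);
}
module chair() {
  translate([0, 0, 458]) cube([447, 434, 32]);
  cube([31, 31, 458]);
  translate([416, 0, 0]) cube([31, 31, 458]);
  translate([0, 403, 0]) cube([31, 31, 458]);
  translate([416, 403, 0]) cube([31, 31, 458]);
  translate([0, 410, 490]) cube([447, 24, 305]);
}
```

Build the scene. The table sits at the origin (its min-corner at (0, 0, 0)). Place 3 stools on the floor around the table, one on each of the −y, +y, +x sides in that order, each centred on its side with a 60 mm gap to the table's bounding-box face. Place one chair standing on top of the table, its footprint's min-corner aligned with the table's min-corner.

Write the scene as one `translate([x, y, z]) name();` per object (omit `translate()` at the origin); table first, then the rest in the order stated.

table();
translate([723, -409, 0]) stool();
translate([723, 691, 0]) stool();
translate([1815, 141, 0]) stool();
translate([0, 0, 762]) chair();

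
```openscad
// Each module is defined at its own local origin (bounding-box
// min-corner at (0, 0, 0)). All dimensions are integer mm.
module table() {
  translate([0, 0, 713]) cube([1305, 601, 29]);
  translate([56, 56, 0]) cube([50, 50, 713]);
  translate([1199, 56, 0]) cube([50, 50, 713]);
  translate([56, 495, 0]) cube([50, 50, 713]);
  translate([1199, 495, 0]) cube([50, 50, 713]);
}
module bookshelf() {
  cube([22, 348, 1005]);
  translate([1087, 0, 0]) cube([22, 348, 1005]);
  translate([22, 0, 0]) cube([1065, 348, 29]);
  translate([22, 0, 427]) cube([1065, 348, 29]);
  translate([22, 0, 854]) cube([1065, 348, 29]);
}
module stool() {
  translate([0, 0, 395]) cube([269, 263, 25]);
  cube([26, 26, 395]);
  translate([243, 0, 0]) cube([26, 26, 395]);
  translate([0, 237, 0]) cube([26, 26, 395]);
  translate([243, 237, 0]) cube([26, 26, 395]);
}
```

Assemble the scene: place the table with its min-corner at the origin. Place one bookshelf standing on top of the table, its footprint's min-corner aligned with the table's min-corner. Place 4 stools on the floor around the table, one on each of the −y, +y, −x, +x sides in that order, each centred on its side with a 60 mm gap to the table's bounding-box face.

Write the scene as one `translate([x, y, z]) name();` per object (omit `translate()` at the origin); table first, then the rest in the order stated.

table();
translate([0, 0, 742]) bookshelf();
translate([518, -323, 0]) stool();
translate([518, 661, 0]) stool();
translate([-329, 169, 0]) stool();
translate([1365, 169, 0]) stool();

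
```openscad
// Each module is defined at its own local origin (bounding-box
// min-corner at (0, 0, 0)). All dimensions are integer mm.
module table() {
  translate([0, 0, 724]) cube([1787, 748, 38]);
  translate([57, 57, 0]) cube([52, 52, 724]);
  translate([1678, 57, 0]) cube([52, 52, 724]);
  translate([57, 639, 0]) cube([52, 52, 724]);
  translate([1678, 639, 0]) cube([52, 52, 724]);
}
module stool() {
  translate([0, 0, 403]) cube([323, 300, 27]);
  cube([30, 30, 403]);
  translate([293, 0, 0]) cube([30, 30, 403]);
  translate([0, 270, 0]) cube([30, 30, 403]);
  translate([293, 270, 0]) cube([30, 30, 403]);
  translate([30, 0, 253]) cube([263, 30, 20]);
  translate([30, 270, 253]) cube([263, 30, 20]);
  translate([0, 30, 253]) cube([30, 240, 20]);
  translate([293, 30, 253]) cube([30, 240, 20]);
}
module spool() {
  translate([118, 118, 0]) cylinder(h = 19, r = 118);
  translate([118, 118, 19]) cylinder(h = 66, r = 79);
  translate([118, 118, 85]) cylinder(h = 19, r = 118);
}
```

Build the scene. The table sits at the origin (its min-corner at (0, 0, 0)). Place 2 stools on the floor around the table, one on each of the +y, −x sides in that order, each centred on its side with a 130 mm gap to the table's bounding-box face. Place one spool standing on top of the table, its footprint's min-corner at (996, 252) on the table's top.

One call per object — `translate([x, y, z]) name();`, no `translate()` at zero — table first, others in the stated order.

table();
translate([732, 878, 0]) stool();
translate([-453, 224, 0]) stool();
translate([996, 252, 762]) spool();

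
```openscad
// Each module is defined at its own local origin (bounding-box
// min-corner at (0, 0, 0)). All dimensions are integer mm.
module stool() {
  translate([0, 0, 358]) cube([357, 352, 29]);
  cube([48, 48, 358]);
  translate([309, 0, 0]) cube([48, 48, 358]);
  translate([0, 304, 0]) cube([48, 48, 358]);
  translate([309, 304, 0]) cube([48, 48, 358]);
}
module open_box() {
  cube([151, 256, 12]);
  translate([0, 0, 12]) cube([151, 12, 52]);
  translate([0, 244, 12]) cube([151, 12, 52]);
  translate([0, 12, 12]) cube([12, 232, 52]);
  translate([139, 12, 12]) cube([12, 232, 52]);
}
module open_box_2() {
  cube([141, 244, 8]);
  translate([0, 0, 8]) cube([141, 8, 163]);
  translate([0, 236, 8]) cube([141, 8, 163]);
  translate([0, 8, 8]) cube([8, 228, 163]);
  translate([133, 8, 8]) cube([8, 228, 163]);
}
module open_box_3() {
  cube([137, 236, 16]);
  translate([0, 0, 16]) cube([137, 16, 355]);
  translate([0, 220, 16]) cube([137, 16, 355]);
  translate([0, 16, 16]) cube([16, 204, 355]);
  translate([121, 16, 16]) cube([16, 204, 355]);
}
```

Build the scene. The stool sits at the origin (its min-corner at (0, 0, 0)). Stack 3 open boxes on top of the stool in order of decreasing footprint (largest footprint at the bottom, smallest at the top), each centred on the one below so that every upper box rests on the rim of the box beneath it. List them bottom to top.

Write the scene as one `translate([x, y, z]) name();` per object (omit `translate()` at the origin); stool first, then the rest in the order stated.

stool();
translate([103, 48, 387]) open_box();
translate([108, 54, 451]) open_box_2();
translate([110, 58, 622]) open_box_3();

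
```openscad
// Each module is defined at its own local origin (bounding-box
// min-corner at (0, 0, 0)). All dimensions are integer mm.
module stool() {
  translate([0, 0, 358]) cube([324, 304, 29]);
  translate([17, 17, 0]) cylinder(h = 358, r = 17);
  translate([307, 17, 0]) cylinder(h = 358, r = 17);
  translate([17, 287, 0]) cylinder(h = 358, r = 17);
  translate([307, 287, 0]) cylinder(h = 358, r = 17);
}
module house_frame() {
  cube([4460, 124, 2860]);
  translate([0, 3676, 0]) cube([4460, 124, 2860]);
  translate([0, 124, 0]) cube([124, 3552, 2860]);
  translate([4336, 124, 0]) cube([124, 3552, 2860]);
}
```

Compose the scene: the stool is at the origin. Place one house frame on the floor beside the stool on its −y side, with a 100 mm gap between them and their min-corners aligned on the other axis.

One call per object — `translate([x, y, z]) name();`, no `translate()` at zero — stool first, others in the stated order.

stool();
translate([0, -3900, 0]) house_frame();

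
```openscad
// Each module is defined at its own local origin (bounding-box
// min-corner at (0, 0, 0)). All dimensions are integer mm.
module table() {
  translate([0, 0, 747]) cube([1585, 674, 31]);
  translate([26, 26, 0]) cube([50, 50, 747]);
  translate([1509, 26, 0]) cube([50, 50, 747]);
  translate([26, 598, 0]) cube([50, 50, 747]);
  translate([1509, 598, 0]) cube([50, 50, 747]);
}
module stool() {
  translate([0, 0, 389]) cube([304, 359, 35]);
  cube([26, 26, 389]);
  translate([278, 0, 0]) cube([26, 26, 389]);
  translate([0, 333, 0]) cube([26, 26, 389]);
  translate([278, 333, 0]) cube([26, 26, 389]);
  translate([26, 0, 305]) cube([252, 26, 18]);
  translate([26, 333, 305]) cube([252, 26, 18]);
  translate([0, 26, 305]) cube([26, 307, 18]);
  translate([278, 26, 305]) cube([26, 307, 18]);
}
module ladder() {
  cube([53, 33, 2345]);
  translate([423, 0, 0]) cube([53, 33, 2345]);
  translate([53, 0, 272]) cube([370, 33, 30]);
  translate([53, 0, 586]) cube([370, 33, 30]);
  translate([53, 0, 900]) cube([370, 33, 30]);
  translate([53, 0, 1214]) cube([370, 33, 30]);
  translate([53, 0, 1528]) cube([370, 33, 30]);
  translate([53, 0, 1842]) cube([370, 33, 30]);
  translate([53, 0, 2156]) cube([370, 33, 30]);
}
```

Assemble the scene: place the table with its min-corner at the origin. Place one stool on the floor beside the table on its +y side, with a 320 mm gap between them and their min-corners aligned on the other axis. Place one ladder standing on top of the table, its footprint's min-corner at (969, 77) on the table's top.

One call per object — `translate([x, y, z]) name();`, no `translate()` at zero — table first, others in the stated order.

table();
translate([0, 994, 0]) stool();
translate([969, 77, 778]) ladder();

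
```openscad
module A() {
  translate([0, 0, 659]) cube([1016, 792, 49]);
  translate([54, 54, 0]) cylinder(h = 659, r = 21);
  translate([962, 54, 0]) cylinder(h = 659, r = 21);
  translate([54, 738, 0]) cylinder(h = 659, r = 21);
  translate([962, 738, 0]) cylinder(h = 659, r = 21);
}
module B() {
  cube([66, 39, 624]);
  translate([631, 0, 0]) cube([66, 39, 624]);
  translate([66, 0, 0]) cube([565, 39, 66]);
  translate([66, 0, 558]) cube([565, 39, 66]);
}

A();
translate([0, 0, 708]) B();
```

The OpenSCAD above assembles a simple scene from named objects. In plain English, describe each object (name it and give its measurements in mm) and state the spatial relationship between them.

A is a rectangular dining table. The top is 1016×792×49 mm with its upper surface at z = 708 mm. It stands on four round legs of 42 mm diameter, each leg's bounding box inset 33 mm from the nearest pair of top edges, running from the floor to the underside of the top.

B is a rectangular picture frame lying in the x–z plane (depth along y). The opening is 565 mm wide (x) by 492 mm tall (z), surrounded by a border 66 mm wide on all four sides. The frame is 39 mm deep and is made of two full-height vertical stiles with two horizontal rails fitted between them.

The picture frame is on top of the table.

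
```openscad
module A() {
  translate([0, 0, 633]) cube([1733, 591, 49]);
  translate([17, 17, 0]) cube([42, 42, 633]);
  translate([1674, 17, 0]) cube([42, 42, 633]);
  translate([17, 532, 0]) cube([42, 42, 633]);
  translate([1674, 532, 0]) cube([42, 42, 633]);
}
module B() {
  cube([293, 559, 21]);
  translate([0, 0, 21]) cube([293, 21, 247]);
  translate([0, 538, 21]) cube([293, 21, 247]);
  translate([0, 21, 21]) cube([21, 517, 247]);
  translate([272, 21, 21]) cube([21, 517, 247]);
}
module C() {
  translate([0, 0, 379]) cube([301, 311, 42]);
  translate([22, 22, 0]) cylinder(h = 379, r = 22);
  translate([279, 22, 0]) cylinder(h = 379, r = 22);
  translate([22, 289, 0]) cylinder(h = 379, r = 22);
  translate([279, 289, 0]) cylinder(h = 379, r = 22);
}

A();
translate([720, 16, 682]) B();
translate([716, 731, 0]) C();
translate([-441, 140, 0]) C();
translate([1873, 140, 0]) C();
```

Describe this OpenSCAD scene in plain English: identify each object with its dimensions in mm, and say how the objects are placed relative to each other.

A is a table with a 1733×591 mm rectangular top, 49 mm thick, top surface at z = 682 mm, supported by four 42×42 mm square legs, each inset 17 mm from the nearest pair of top edges, running from the floor.

B is an open-topped rectangular box: outside dimensions 293×559×268 mm, with a uniform wall and base thickness of 21 mm. The base is a full 293×559 slab on the floor; four walls sit on top of the base. The front and back walls (the −y and +y sides) span the full width; the two side walls fit between them.

C is a four-legged stool. The seat is a 301×311×42 mm slab whose top surface is at z = 421 mm; four round legs, each 44 mm in diameter, run from the floor (z = 0) to the underside of the seat, each leg's axis is inset half a diameter from the nearest pair of seat edges (so the leg's bounding box is flush with the corner).

The open box is on top of the table, centred. Three stools sit around the table at the +y, −x, +x sides.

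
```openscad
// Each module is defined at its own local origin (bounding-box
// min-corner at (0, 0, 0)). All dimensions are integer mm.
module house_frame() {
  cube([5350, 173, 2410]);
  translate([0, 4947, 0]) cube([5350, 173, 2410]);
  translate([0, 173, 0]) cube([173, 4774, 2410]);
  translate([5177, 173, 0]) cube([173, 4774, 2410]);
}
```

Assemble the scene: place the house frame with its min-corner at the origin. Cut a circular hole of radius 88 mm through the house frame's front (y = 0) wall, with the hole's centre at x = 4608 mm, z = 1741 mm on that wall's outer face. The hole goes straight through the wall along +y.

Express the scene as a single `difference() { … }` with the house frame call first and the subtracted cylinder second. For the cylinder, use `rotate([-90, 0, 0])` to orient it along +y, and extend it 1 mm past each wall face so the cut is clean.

difference() {
  house_frame();
  translate([4608, -1, 1741]) rotate([-90, 0, 0]) cylinder(h = 175, r = 88);
}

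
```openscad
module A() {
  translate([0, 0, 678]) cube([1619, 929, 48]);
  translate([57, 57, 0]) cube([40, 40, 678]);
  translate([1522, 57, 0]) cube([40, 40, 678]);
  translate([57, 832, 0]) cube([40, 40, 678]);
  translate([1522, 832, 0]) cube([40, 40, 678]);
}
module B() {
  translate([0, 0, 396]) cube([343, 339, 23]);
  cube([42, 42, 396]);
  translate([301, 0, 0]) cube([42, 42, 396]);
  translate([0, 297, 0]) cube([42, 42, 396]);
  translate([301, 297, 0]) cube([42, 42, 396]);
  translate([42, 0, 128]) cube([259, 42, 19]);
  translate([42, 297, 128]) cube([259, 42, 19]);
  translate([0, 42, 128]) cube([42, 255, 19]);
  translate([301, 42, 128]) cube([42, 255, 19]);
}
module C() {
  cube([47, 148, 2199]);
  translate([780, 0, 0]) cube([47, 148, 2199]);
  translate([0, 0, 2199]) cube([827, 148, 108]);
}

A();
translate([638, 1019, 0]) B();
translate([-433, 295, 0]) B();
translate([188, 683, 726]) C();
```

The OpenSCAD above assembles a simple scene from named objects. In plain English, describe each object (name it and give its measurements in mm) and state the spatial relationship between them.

A is a table: top 1619 mm (x) × 929 mm (y), 48 mm thick, upper face at z = 726 mm, on four 40×40 mm square legs, each inset 57 mm from the nearest pair of top edges, running from z = 0 to the bottom of the top.

B is a four-legged stool. The seat is a 343×339×23 mm slab whose top surface is at z = 419 mm; four square legs, each 42×42 mm in cross-section, run from the floor (z = 0) to the underside of the seat, each flush with a corner of the seat. Four stretchers, 42 mm wide and 19 mm tall, connect adjacent legs with their undersides at z = 128 mm, each running between the inner faces of the legs it joins and aligned with the legs' outer faces on the other axis.

C is a door frame. The clear opening is 733 mm wide and 2199 mm high. Two 47 mm wide jambs, 148 mm deep, stand either side of the opening from the floor to the top of the opening. A 108 mm thick head sits across the top of both jambs, spanning the full outside width of the frame.

Two stools sit around the table at the +y, −x sides. The door frame is on top of the table.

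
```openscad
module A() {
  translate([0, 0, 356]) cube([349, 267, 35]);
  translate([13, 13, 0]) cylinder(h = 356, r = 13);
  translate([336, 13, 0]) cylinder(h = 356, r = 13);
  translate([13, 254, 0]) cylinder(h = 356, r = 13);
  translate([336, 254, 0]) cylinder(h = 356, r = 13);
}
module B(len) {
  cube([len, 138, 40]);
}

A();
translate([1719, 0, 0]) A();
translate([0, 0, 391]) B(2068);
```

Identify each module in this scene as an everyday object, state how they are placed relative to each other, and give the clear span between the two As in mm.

Second stool starts at x = 1719; first ends at x = 349; clear span = 1719 − 349 = 1370 mm.

A is a stool. B is a beam. A beam spans the tops of two stools. The clear span between the two stools is 1370 mm.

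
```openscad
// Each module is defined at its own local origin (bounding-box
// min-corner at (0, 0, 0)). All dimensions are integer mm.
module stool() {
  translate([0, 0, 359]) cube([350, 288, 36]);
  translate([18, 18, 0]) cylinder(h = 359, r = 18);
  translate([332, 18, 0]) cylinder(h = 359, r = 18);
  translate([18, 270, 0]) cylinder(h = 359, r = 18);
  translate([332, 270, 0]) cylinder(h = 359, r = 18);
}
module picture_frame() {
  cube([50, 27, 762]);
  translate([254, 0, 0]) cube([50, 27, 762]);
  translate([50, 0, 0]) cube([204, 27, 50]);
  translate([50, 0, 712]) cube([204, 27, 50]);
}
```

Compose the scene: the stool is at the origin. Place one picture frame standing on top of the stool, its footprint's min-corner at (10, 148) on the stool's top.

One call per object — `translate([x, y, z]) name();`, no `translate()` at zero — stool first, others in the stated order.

stool();
translate([10, 148, 395]) picture_frame();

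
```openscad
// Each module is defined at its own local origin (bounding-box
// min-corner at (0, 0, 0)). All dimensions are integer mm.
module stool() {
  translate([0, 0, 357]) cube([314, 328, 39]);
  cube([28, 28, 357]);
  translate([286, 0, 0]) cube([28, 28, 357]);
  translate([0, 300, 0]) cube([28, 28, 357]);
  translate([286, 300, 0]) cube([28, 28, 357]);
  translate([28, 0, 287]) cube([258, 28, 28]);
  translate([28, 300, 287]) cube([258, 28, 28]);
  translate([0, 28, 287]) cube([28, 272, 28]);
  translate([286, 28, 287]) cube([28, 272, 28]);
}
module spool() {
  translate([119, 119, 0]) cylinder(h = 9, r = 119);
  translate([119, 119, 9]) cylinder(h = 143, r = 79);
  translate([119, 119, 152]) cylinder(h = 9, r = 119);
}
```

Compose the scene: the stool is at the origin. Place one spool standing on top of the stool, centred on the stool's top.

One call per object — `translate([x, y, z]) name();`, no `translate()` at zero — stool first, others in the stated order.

stool();
translate([38, 45, 396]) spool();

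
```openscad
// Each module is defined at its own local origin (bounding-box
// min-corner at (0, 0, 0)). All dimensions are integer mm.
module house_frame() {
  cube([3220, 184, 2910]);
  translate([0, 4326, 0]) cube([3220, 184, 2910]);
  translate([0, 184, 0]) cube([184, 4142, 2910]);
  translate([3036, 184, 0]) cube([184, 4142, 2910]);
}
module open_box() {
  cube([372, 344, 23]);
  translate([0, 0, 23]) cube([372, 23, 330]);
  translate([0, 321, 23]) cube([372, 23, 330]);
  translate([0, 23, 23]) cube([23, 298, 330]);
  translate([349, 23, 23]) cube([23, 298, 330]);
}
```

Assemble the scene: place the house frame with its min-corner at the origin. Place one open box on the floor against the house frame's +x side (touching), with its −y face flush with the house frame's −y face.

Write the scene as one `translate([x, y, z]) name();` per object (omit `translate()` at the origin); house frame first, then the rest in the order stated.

house_frame();
translate([3220, 0, 0]) open_box();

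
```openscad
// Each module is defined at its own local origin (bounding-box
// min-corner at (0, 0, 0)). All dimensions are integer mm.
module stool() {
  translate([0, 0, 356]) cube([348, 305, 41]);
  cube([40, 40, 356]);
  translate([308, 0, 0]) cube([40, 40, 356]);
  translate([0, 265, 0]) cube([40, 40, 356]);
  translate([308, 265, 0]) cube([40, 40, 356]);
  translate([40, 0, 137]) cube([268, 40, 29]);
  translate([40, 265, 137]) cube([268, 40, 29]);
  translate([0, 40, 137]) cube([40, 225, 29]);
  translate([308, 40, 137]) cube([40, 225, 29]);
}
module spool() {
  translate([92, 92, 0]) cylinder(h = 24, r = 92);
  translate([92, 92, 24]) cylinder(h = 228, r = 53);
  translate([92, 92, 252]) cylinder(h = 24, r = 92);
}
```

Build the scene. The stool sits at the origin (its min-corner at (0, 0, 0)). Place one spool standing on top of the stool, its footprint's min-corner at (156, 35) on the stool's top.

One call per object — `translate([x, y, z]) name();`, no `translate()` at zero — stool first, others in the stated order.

stool();
translate([156, 35, 397]) spool();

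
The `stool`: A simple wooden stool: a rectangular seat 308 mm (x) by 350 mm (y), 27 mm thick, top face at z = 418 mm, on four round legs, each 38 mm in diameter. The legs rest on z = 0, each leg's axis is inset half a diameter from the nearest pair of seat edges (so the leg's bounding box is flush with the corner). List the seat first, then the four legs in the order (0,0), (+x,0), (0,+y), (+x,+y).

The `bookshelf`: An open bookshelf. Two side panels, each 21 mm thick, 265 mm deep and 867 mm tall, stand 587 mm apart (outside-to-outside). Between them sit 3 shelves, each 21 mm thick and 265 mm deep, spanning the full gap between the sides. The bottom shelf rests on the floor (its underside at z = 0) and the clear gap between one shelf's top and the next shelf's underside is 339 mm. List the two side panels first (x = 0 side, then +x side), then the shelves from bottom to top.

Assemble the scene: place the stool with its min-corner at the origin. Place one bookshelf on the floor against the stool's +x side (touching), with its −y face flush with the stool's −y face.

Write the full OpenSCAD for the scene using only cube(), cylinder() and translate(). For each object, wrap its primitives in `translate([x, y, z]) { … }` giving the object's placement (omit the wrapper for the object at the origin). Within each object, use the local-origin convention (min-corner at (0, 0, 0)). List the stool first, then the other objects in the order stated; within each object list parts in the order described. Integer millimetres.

translate([0, 0, 391]) cube([308, 350, 27]);
translate([19, 19, 0]) cylinder(h = 391, r = 19);
translate([289, 19, 0]) cylinder(h = 391, r = 19);
translate([19, 331, 0]) cylinder(h = 391, r = 19);
translate([289, 331, 0]) cylinder(h = 391, r = 19);
translate([308, 0, 0]) {
  cube([21, 265, 867]);
  translate([566, 0, 0]) cube([21, 265, 867]);
  translate([21, 0, 0]) cube([545, 265, 21]);
  translate([21, 0, 360]) cube([545, 265, 21]);
  translate([21, 0, 720]) cube([545, 265, 21]);
}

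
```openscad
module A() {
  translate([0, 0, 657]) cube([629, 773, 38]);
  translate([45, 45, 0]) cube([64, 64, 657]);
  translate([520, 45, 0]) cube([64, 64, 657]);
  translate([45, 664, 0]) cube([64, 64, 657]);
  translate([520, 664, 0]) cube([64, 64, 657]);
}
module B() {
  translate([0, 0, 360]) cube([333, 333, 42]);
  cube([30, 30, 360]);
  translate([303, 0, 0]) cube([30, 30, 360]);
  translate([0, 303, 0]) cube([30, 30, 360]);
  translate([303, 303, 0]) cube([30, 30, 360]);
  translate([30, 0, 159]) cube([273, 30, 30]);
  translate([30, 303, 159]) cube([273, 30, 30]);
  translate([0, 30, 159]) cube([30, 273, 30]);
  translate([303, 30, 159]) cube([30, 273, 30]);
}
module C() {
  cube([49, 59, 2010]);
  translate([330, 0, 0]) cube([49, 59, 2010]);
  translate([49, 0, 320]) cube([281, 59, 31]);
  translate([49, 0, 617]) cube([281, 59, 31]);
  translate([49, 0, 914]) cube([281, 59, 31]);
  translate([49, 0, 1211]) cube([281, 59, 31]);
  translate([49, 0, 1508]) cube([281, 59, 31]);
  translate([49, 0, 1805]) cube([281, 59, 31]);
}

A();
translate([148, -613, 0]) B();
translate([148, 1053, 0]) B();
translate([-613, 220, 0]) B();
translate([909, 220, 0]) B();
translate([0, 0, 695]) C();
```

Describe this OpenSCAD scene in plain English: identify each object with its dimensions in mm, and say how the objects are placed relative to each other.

A is a table with a 629×773 mm rectangular top, 38 mm thick, top surface at z = 695 mm, supported by four 64×64 mm square legs, each inset 45 mm from the nearest pair of top edges, running from the floor.

B is a simple wooden stool: a rectangular seat 333 mm (x) by 333 mm (y), 42 mm thick, top face at z = 402 mm, on four square legs, each 30×30 mm in cross-section. The legs rest on z = 0, each flush with a corner of the seat. Four stretchers, 30 mm wide and 30 mm tall, connect adjacent legs with their undersides at z = 159 mm, each running between the inner faces of the legs it joins and aligned with the legs' outer faces on the other axis.

C is a wooden ladder with two side rails of 49×59 mm section and 2010 mm height, set 379 mm apart overall. Between them run 6 rectangular rungs (59 mm deep, 31 mm thick), front faces flush with the rails' −y face. The bottom of the first rung is 320 mm above the floor and each subsequent rung is 297 mm higher than the one below.

Four stools sit around the table at the −y, +y, −x, +x sides. The ladder is on top of the table.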